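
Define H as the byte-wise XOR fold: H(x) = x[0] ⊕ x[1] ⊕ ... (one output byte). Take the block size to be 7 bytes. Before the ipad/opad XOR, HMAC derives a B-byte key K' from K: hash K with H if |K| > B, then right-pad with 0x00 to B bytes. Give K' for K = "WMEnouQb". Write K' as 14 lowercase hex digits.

18000000000000

|K| = 8 > B = 7, so first hash the key.
H(K): XOR 57⊕4d⊕45⊕6e⊕6f⊕75⊕51⊕62 = 18.
Zero-pad H(K) = 18 to 7 bytes: K' = 18 00 00 00 00 00 00.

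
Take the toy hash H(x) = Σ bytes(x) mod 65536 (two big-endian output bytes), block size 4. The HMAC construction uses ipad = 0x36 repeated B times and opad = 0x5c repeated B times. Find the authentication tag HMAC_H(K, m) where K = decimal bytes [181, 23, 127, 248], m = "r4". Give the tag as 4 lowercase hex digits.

Key decimal bytes [181, 23, 127, 248] = b5 17 7f f8 is exactly B = 4 bytes: K' = b5 17 7f f8.
K' ⊕ ipad = 83 21 49 ce.  K' ⊕ opad = e9 4b 23 a4.
Inner input = (K'⊕ipad) ∥ m = 83 21 49 ce ∥ 72 34.
Inner hash: sum = 131+33+73+206+114+52 = 609 → 02 61.
Outer input = (K'⊕opad) ∥ inner = e9 4b 23 a4 ∥ 02 61.
Outer hash (tag): sum = 233+75+35+164+2+97 = 606 → 02 5e.

025e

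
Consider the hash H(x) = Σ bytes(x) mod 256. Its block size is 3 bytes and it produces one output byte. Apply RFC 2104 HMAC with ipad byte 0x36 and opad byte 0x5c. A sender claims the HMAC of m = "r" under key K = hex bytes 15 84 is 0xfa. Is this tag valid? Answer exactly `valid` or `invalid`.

Key hex bytes 15 84 is 2 bytes ≤ B = 3; zero-pad to 3 bytes: K' = 15 84 00.
K' ⊕ ipad = 23 b2 36; K' ⊕ opad = 49 d8 5c.
Inner hash: sum = 35+178+54+114 = 381; mod 256 = 125 → 7d.
Outer hash (recomputed tag): sum = 73+216+92+125 = 506; mod 256 = 250 → fa.
Recomputed tag = fa; claimed = fa → match.

valid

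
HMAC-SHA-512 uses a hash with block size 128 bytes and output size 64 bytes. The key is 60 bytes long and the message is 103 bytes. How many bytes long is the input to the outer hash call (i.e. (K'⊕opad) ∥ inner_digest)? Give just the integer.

192

Key is 60 ≤ 128 bytes, zero-padded: |K'| = 128.
Outer input = (K'⊕opad) ∥ H(inner) → 128 + 64 = 192 bytes.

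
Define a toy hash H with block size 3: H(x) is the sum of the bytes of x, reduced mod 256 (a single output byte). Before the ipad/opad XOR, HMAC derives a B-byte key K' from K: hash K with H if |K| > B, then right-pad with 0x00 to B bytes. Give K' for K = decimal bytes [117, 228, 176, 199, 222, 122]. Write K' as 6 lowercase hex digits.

280000

|K| = 6 > B = 3, so first hash the key.
H(K): sum = 117+228+176+199+222+122 = 1064; mod 256 = 40 → 28.
Zero-pad H(K) = 28 to 3 bytes: K' = 28 00 00.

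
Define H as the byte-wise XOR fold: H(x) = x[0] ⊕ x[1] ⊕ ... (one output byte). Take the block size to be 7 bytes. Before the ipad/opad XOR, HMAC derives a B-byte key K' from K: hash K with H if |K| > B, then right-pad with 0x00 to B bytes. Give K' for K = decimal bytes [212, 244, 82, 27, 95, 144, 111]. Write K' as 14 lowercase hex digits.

d4f4521b5f906f

Key decimal bytes [212, 244, 82, 27, 95, 144, 111] = d4 f4 52 1b 5f 90 6f is exactly B = 7 bytes: K' = d4 f4 52 1b 5f 90 6f.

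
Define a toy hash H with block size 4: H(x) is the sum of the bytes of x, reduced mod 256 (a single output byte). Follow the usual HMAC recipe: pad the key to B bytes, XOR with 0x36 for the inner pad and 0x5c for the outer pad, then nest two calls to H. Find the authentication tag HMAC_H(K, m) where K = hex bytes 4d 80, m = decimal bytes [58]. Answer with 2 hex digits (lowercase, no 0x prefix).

7c

Key hex bytes 4d 80 is 2 bytes ≤ B = 4; zero-pad to 4 bytes: K' = 4d 80 00 00.
K' ⊕ ipad = 7b b6 36 36.  K' ⊕ opad = 11 dc 5c 5c.
Inner input = (K'⊕ipad) ∥ m = 7b b6 36 36 ∥ 3a.
Inner hash: sum = 123+182+54+54+58 = 471; mod 256 = 215 → d7.
Outer input = (K'⊕opad) ∥ inner = 11 dc 5c 5c ∥ d7.
Outer hash (tag): sum = 17+220+92+92+215 = 636; mod 256 = 124 → 7c.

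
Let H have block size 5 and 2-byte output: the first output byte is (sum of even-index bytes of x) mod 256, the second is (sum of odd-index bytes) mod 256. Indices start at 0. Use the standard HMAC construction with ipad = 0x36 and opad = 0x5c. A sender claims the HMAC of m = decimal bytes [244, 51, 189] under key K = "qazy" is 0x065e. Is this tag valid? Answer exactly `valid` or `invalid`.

Key "qazy" = 71 61 7a 79 is 4 bytes ≤ B = 5; zero-pad to 5 bytes: K' = 71 61 7a 79 00.
K' ⊕ ipad = 47 57 4c 4f 36; K' ⊕ opad = 2d 3d 26 25 5c.
Inner hash: even-index sum = 252 mod 256 = 252; odd-index sum = 599 mod 256 = 87 → fc 57.
Outer hash (recomputed tag): even-index sum = 262 mod 256 = 6; odd-index sum = 350 mod 256 = 94 → 06 5e.
Recomputed tag = 065e; claimed = 065e → match.

valid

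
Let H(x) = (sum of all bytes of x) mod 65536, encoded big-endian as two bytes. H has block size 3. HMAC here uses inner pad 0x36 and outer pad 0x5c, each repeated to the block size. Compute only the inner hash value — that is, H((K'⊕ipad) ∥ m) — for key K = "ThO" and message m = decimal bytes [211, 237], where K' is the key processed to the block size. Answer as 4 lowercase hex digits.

02f9

Key "ThO" = 54 68 4f is exactly B = 3 bytes: K' = 54 68 4f.
K' ⊕ ipad = 62 5e 79.
Inner input = 62 5e 79 ∥ d3 ed.
Inner hash: sum = 98+94+121+211+237 = 761 → 02 f9.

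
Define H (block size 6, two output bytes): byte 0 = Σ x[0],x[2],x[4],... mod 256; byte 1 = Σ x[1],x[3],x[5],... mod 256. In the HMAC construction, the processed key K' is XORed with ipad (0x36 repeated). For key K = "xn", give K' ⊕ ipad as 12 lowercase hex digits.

4e5836363636

Key "xn" = 78 6e is 2 bytes ≤ B = 6; zero-pad to 6 bytes: K' = 78 6e 00 00 00 00.
XOR each byte with 0x36: 78⊕36=4e, 6e⊕36=58, 00⊕36=36, 00⊕36=36, 00⊕36=36, 00⊕36=36.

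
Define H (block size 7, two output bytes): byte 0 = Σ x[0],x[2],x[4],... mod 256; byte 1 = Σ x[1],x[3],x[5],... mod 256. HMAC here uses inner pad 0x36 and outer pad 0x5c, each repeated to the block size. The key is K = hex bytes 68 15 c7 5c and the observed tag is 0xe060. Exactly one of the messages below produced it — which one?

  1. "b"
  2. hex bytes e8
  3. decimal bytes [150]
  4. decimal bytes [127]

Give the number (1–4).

Key hex bytes 68 15 c7 5c is 4 bytes ≤ B = 7; zero-pad to 7 bytes: K' = 68 15 c7 5c 00 00 00.
K' ⊕ ipad = 5e 23 f1 6a 36 36 36; K' ⊕ opad = 34 49 9b 00 5c 5c 5c.
m1: inner = H(5e 23 f1 6a 36 36 36 62) = bb 25; tag = H(34 49 9b 00 5c 5c 5c bb 25) = ac60
m2: inner = H(5e 23 f1 6a 36 36 36 e8) = bb ab; tag = H(34 49 9b 00 5c 5c 5c bb ab) = 3260
m3: inner = H(5e 23 f1 6a 36 36 36 96) = bb 59; tag = H(34 49 9b 00 5c 5c 5c bb 59) = e060 ← matches
m4: inner = H(5e 23 f1 6a 36 36 36 7f) = bb 42; tag = H(34 49 9b 00 5c 5c 5c bb 42) = c960

3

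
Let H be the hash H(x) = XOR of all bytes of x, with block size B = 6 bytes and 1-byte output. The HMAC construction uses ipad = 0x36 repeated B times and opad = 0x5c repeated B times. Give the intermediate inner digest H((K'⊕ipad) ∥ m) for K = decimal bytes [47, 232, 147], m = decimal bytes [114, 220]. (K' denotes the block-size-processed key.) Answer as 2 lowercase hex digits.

fa

Key decimal bytes [47, 232, 147] = 2f e8 93 is 3 bytes ≤ B = 6; zero-pad to 6 bytes: K' = 2f e8 93 00 00 00.
K' ⊕ ipad = 19 de a5 36 36 36.
Inner input = 19 de a5 36 36 36 ∥ 72 dc.
Inner hash: XOR 19⊕de⊕a5⊕36⊕36⊕36⊕72⊕dc = fa.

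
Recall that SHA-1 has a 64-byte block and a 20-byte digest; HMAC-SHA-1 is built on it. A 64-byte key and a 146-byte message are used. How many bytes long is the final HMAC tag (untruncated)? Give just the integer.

20

The tag is one SHA-1 digest: 20 bytes.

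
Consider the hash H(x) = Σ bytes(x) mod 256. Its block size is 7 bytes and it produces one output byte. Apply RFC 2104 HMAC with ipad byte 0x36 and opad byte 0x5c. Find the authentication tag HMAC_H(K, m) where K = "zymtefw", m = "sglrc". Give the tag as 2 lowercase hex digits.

Key "zymtefw" = 7a 79 6d 74 65 66 77 is exactly B = 7 bytes: K' = 7a 79 6d 74 65 66 77.
K' ⊕ ipad = 4c 4f 5b 42 53 50 41.  K' ⊕ opad = 26 25 31 28 39 3a 2b.
Inner input = (K'⊕ipad) ∥ m = 4c 4f 5b 42 53 50 41 ∥ 73 67 6c 72 63.
Inner hash: sum = 76+79+91+66+83+80+65+115+103+108+114+99 = 1079; mod 256 = 55 → 37.
Outer input = (K'⊕opad) ∥ inner = 26 25 31 28 39 3a 2b ∥ 37.
Outer hash (tag): sum = 38+37+49+40+57+58+43+55 = 377; mod 256 = 121 → 79.

79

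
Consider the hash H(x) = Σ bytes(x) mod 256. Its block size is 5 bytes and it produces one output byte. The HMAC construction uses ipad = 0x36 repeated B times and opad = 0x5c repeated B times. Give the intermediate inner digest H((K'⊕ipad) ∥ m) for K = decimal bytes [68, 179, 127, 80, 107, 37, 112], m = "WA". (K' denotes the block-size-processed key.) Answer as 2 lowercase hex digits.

60

Key decimal bytes [68, 179, 127, 80, 107, 37, 112] = 44 b3 7f 50 6b 25 70 is 7 bytes > B = 5, so hash it first: H(key) = c6, then zero-pad to 5 bytes: K' = c6 00 00 00 00.
K' ⊕ ipad = f0 36 36 36 36.
Inner input = f0 36 36 36 36 ∥ 57 41.
Inner hash: sum = 240+54+54+54+54+87+65 = 608; mod 256 = 96 → 60.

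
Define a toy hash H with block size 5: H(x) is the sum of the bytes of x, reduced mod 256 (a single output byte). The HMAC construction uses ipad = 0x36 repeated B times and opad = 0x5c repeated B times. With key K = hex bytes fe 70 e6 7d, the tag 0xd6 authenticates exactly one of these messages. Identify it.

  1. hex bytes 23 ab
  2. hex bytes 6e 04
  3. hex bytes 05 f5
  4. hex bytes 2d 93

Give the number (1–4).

2

Key hex bytes fe 70 e6 7d is 4 bytes ≤ B = 5; zero-pad to 5 bytes: K' = fe 70 e6 7d 00.
K' ⊕ ipad = c8 46 d0 4b 36; K' ⊕ opad = a2 2c ba 21 5c.
m1: inner = H(c8 46 d0 4b 36 23 ab) = 2d; tag = H(a2 2c ba 21 5c 2d) = 32
m2: inner = H(c8 46 d0 4b 36 6e 04) = d1; tag = H(a2 2c ba 21 5c d1) = d6 ← matches
m3: inner = H(c8 46 d0 4b 36 05 f5) = 59; tag = H(a2 2c ba 21 5c 59) = 5e
m4: inner = H(c8 46 d0 4b 36 2d 93) = 1f; tag = H(a2 2c ba 21 5c 1f) = 24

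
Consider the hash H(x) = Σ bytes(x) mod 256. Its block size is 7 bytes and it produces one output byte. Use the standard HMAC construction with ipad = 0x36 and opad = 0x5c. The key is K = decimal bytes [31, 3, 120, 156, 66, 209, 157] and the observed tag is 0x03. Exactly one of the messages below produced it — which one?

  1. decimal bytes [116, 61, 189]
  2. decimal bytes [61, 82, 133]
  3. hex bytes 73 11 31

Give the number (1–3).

3

Key decimal bytes [31, 3, 120, 156, 66, 209, 157] = 1f 03 78 9c 42 d1 9d is exactly B = 7 bytes: K' = 1f 03 78 9c 42 d1 9d.
K' ⊕ ipad = 29 35 4e aa 74 e7 ab; K' ⊕ opad = 43 5f 24 c0 1e 8d c1.
m1: inner = H(29 35 4e aa 74 e7 ab 74 3d bd) = ca; tag = H(43 5f 24 c0 1e 8d c1 ca) = bc
m2: inner = H(29 35 4e aa 74 e7 ab 3d 52 85) = 70; tag = H(43 5f 24 c0 1e 8d c1 70) = 62
m3: inner = H(29 35 4e aa 74 e7 ab 73 11 31) = 11; tag = H(43 5f 24 c0 1e 8d c1 11) = 03 ← matches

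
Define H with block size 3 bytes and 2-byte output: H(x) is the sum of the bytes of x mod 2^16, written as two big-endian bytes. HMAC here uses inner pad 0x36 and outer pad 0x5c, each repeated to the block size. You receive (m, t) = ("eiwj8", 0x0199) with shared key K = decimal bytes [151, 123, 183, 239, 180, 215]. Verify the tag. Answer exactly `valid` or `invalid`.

valid

Key decimal bytes [151, 123, 183, 239, 180, 215] = 97 7b b7 ef b4 d7 is 6 bytes > B = 3, so hash it first: H(key) = 04 43, then zero-pad to 3 bytes: K' = 04 43 00.
K' ⊕ ipad = 32 75 36; K' ⊕ opad = 58 1f 5c.
Inner hash: sum = 50+117+54+101+105+119+106+56 = 708 → 02 c4.
Outer hash (recomputed tag): sum = 88+31+92+2+196 = 409 → 01 99.
Recomputed tag = 0199; claimed = 0199 → match.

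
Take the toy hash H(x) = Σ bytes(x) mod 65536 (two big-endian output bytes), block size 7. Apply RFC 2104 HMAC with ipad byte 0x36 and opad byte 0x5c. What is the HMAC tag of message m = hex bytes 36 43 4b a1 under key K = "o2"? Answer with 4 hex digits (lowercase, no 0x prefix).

033f

Key "o2" = 6f 32 is 2 bytes ≤ B = 7; zero-pad to 7 bytes: K' = 6f 32 00 00 00 00 00.
K' ⊕ ipad = 59 04 36 36 36 36 36.  K' ⊕ opad = 33 6e 5c 5c 5c 5c 5c.
Inner input = (K'⊕ipad) ∥ m = 59 04 36 36 36 36 36 ∥ 36 43 4b a1.
Inner hash: sum = 89+4+54+54+54+54+54+54+67+75+161 = 720 → 02 d0.
Outer input = (K'⊕opad) ∥ inner = 33 6e 5c 5c 5c 5c 5c ∥ 02 d0.
Outer hash (tag): sum = 51+110+92+92+92+92+92+2+208 = 831 → 03 3f.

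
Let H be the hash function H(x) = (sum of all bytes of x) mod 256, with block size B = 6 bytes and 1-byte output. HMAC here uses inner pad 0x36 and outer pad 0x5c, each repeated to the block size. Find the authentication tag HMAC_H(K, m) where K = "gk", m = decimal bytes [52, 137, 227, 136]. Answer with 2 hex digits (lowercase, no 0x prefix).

Key "gk" = 67 6b is 2 bytes ≤ B = 6; zero-pad to 6 bytes: K' = 67 6b 00 00 00 00.
K' ⊕ ipad = 51 5d 36 36 36 36.  K' ⊕ opad = 3b 37 5c 5c 5c 5c.
Inner input = (K'⊕ipad) ∥ m = 51 5d 36 36 36 36 ∥ 34 89 e3 88.
Inner hash: sum = 81+93+54+54+54+54+52+137+227+136 = 942; mod 256 = 174 → ae.
Outer input = (K'⊕opad) ∥ inner = 3b 37 5c 5c 5c 5c ∥ ae.
Outer hash (tag): sum = 59+55+92+92+92+92+174 = 656; mod 256 = 144 → 90.

90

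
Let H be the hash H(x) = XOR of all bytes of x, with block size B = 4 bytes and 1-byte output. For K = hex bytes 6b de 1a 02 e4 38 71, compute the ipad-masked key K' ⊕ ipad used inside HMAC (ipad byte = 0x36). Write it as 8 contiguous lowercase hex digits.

Key hex bytes 6b de 1a 02 e4 38 71 is 7 bytes > B = 4, so hash it first: H(key) = 00, then zero-pad to 4 bytes: K' = 00 00 00 00.
XOR each byte with 0x36: 00⊕36=36, 00⊕36=36, 00⊕36=36, 00⊕36=36.

36363636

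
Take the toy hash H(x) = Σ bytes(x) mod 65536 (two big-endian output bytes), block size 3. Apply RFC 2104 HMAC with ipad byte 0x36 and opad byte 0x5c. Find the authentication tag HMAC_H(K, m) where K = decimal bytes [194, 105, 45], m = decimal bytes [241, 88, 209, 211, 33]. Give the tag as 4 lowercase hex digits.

Key decimal bytes [194, 105, 45] = c2 69 2d is exactly B = 3 bytes: K' = c2 69 2d.
K' ⊕ ipad = f4 5f 1b.  K' ⊕ opad = 9e 35 71.
Inner input = (K'⊕ipad) ∥ m = f4 5f 1b ∥ f1 58 d1 d3 21.
Inner hash: sum = 244+95+27+241+88+209+211+33 = 1148 → 04 7c.
Outer input = (K'⊕opad) ∥ inner = 9e 35 71 ∥ 04 7c.
Outer hash (tag): sum = 158+53+113+4+124 = 452 → 01 c4.

01c4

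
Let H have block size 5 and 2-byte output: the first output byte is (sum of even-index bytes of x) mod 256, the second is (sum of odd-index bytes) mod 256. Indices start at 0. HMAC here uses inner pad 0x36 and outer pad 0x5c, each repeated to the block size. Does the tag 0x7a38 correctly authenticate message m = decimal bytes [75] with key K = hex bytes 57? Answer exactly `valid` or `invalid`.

invalid

Key hex bytes 57 is 1 byte ≤ B = 5; zero-pad to 5 bytes: K' = 57 00 00 00 00.
K' ⊕ ipad = 61 36 36 36 36; K' ⊕ opad = 0b 5c 5c 5c 5c.
Inner hash: even-index sum = 205 mod 256 = 205; odd-index sum = 183 mod 256 = 183 → cd b7.
Outer hash (recomputed tag): even-index sum = 378 mod 256 = 122; odd-index sum = 389 mod 256 = 133 → 7a 85.
Recomputed tag = 7a85; claimed = 7a38 → mismatch.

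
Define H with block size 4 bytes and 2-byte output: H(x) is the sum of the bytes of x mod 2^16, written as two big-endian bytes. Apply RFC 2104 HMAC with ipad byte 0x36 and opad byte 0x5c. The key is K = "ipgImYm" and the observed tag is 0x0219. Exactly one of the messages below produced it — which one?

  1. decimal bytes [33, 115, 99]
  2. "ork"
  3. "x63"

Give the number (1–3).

Key "ipgImYm" = 69 70 67 49 6d 59 6d is 7 bytes > B = 4, so hash it first: H(key) = 02 bc, then zero-pad to 4 bytes: K' = 02 bc 00 00.
K' ⊕ ipad = 34 8a 36 36; K' ⊕ opad = 5e e0 5c 5c.
m1: inner = H(34 8a 36 36 21 73 63) = 02 21; tag = H(5e e0 5c 5c 02 21) = 0219 ← matches
m2: inner = H(34 8a 36 36 6f 72 6b) = 02 76; tag = H(5e e0 5c 5c 02 76) = 026e
m3: inner = H(34 8a 36 36 78 36 33) = 02 0b; tag = H(5e e0 5c 5c 02 0b) = 0203

1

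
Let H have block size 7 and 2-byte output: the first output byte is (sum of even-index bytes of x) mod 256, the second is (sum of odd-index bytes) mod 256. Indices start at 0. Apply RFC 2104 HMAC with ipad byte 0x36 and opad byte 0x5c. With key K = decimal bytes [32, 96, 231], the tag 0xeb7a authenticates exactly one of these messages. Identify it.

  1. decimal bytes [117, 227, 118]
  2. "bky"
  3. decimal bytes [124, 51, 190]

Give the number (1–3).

Key decimal bytes [32, 96, 231] = 20 60 e7 is 3 bytes ≤ B = 7; zero-pad to 7 bytes: K' = 20 60 e7 00 00 00 00.
K' ⊕ ipad = 16 56 d1 36 36 36 36; K' ⊕ opad = 7c 3c bb 5c 5c 5c 5c.
m1: inner = H(16 56 d1 36 36 36 36 75 e3 76) = 36 ad; tag = H(7c 3c bb 5c 5c 5c 5c 36 ad) = 9c2a
m2: inner = H(16 56 d1 36 36 36 36 62 6b 79) = be 9d; tag = H(7c 3c bb 5c 5c 5c 5c be 9d) = 8cb2
m3: inner = H(16 56 d1 36 36 36 36 7c 33 be) = 86 fc; tag = H(7c 3c bb 5c 5c 5c 5c 86 fc) = eb7a ← matches

3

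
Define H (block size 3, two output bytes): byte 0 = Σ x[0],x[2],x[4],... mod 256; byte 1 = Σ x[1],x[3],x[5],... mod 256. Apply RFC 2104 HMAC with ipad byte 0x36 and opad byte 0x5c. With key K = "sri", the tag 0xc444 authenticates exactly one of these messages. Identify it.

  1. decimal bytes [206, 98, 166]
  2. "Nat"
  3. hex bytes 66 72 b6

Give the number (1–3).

3

Key "sri" = 73 72 69 is exactly B = 3 bytes: K' = 73 72 69.
K' ⊕ ipad = 45 44 5f; K' ⊕ opad = 2f 2e 35.
m1: inner = H(45 44 5f ce 62 a6) = 06 b8; tag = H(2f 2e 35 06 b8) = 1c34
m2: inner = H(45 44 5f 4e 61 74) = 05 06; tag = H(2f 2e 35 05 06) = 6a33
m3: inner = H(45 44 5f 66 72 b6) = 16 60; tag = H(2f 2e 35 16 60) = c444 ← matches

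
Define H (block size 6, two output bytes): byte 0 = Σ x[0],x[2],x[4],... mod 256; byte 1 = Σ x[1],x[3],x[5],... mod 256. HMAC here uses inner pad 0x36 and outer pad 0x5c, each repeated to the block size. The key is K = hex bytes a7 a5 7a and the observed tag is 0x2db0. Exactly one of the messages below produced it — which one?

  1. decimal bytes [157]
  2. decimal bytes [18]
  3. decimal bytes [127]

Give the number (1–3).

1

Key hex bytes a7 a5 7a is 3 bytes ≤ B = 6; zero-pad to 6 bytes: K' = a7 a5 7a 00 00 00.
K' ⊕ ipad = 91 93 4c 36 36 36; K' ⊕ opad = fb f9 26 5c 5c 5c.
m1: inner = H(91 93 4c 36 36 36 9d) = b0 ff; tag = H(fb f9 26 5c 5c 5c b0 ff) = 2db0 ← matches
m2: inner = H(91 93 4c 36 36 36 12) = 25 ff; tag = H(fb f9 26 5c 5c 5c 25 ff) = a2b0
m3: inner = H(91 93 4c 36 36 36 7f) = 92 ff; tag = H(fb f9 26 5c 5c 5c 92 ff) = 0fb0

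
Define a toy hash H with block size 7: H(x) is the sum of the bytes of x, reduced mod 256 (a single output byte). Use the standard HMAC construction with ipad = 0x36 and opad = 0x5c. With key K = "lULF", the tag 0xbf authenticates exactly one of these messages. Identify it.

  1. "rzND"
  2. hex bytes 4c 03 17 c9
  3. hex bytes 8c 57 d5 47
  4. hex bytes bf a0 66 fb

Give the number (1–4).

3

Key "lULF" = 6c 55 4c 46 is 4 bytes ≤ B = 7; zero-pad to 7 bytes: K' = 6c 55 4c 46 00 00 00.
K' ⊕ ipad = 5a 63 7a 70 36 36 36; K' ⊕ opad = 30 09 10 1a 5c 5c 5c.
m1: inner = H(5a 63 7a 70 36 36 36 72 7a 4e 44) = c7; tag = H(30 09 10 1a 5c 5c 5c c7) = 3e
m2: inner = H(5a 63 7a 70 36 36 36 4c 03 17 c9) = 78; tag = H(30 09 10 1a 5c 5c 5c 78) = ef
m3: inner = H(5a 63 7a 70 36 36 36 8c 57 d5 47) = 48; tag = H(30 09 10 1a 5c 5c 5c 48) = bf ← matches
m4: inner = H(5a 63 7a 70 36 36 36 bf a0 66 fb) = 09; tag = H(30 09 10 1a 5c 5c 5c 09) = 80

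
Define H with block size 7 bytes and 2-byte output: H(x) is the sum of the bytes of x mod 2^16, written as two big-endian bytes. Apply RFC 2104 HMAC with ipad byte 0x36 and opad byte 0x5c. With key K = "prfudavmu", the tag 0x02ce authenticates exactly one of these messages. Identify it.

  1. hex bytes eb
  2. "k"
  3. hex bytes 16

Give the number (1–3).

1

Key "prfudavmu" = 70 72 66 75 64 61 76 6d 75 is 9 bytes > B = 7, so hash it first: H(key) = 03 da, then zero-pad to 7 bytes: K' = 03 da 00 00 00 00 00.
K' ⊕ ipad = 35 ec 36 36 36 36 36; K' ⊕ opad = 5f 86 5c 5c 5c 5c 5c.
m1: inner = H(35 ec 36 36 36 36 36 eb) = 03 1a; tag = H(5f 86 5c 5c 5c 5c 5c 03 1a) = 02ce ← matches
m2: inner = H(35 ec 36 36 36 36 36 6b) = 02 9a; tag = H(5f 86 5c 5c 5c 5c 5c 02 9a) = 034d
m3: inner = H(35 ec 36 36 36 36 36 16) = 02 45; tag = H(5f 86 5c 5c 5c 5c 5c 02 45) = 02f8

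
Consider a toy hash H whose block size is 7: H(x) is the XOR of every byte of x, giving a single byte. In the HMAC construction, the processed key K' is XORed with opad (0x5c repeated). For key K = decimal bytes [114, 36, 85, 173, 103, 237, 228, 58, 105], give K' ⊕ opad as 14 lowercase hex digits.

Key decimal bytes [114, 36, 85, 173, 103, 237, 228, 58, 105] = 72 24 55 ad 67 ed e4 3a 69 is 9 bytes > B = 7, so hash it first: H(key) = 93, then zero-pad to 7 bytes: K' = 93 00 00 00 00 00 00.
XOR each byte with 0x5c: 93⊕5c=cf, 00⊕5c=5c, 00⊕5c=5c, 00⊕5c=5c, 00⊕5c=5c, 00⊕5c=5c, 00⊕5c=5c.

cf5c5c5c5c5c5c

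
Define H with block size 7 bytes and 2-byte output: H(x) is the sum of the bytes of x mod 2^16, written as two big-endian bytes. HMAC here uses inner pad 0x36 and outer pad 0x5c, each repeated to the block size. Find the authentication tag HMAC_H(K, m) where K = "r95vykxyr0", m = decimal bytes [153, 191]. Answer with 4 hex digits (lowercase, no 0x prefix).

Key "r95vykxyr0" = 72 39 35 76 79 6b 78 79 72 30 is 10 bytes > B = 7, so hash it first: H(key) = 03 cd, then zero-pad to 7 bytes: K' = 03 cd 00 00 00 00 00.
K' ⊕ ipad = 35 fb 36 36 36 36 36.  K' ⊕ opad = 5f 91 5c 5c 5c 5c 5c.
Inner input = (K'⊕ipad) ∥ m = 35 fb 36 36 36 36 36 ∥ 99 bf.
Inner hash: sum = 53+251+54+54+54+54+54+153+191 = 918 → 03 96.
Outer input = (K'⊕opad) ∥ inner = 5f 91 5c 5c 5c 5c 5c ∥ 03 96.
Outer hash (tag): sum = 95+145+92+92+92+92+92+3+150 = 853 → 03 55.

0355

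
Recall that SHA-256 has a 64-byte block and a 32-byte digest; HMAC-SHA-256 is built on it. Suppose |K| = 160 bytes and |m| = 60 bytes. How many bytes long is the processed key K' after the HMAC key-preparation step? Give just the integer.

Key is 160 > 64 bytes, so it is hashed to 32 bytes then zero-padded to 64: |K'| = 64.

64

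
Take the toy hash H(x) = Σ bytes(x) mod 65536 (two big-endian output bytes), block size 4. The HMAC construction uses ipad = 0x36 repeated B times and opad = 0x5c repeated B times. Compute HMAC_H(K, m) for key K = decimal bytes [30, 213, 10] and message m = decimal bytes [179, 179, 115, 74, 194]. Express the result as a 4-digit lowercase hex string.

01e3

Key decimal bytes [30, 213, 10] = 1e d5 0a is 3 bytes ≤ B = 4; zero-pad to 4 bytes: K' = 1e d5 0a 00.
K' ⊕ ipad = 28 e3 3c 36.  K' ⊕ opad = 42 89 56 5c.
Inner input = (K'⊕ipad) ∥ m = 28 e3 3c 36 ∥ b3 b3 73 4a c2.
Inner hash: sum = 40+227+60+54+179+179+115+74+194 = 1122 → 04 62.
Outer input = (K'⊕opad) ∥ inner = 42 89 56 5c ∥ 04 62.
Outer hash (tag): sum = 66+137+86+92+4+98 = 483 → 01 e3.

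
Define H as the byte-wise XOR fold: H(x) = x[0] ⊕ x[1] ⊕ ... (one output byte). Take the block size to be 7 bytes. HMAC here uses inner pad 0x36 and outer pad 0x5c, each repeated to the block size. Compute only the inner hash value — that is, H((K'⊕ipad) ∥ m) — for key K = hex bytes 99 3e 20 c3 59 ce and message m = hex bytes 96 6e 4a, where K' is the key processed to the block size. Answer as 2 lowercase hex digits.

57

Key hex bytes 99 3e 20 c3 59 ce is 6 bytes ≤ B = 7; zero-pad to 7 bytes: K' = 99 3e 20 c3 59 ce 00.
K' ⊕ ipad = af 08 16 f5 6f f8 36.
Inner input = af 08 16 f5 6f f8 36 ∥ 96 6e 4a.
Inner hash: XOR af⊕08⊕16⊕f5⊕6f⊕f8⊕36⊕96⊕6e⊕4a = 57.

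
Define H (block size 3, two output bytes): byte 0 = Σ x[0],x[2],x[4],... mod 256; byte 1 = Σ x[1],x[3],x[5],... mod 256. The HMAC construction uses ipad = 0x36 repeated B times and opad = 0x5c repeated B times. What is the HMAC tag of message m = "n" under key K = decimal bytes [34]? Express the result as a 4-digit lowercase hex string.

Key decimal bytes [34] = 22 is 1 byte ≤ B = 3; zero-pad to 3 bytes: K' = 22 00 00.
K' ⊕ ipad = 14 36 36.  K' ⊕ opad = 7e 5c 5c.
Inner input = (K'⊕ipad) ∥ m = 14 36 36 ∥ 6e.
Inner hash: even-index sum = 74 mod 256 = 74; odd-index sum = 164 mod 256 = 164 → 4a a4.
Outer input = (K'⊕opad) ∥ inner = 7e 5c 5c ∥ 4a a4.
Outer hash (tag): even-index sum = 382 mod 256 = 126; odd-index sum = 166 mod 256 = 166 → 7e a6.

7ea6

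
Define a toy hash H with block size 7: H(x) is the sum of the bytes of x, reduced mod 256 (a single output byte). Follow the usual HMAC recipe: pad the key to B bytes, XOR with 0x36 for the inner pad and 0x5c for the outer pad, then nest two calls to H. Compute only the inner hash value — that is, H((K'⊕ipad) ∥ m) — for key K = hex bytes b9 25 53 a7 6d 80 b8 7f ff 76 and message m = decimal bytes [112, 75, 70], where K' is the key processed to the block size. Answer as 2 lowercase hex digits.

Key hex bytes b9 25 53 a7 6d 80 b8 7f ff 76 is 10 bytes > B = 7, so hash it first: H(key) = 71, then zero-pad to 7 bytes: K' = 71 00 00 00 00 00 00.
K' ⊕ ipad = 47 36 36 36 36 36 36.
Inner input = 47 36 36 36 36 36 36 ∥ 70 4b 46.
Inner hash: sum = 71+54+54+54+54+54+54+112+75+70 = 652; mod 256 = 140 → 8c.

8c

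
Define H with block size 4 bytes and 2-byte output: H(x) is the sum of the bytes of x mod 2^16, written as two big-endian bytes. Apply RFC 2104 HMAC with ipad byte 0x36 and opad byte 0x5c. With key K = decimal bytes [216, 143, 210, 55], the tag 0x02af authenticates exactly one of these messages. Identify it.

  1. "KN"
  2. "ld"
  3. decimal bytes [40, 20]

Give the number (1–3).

2

Key decimal bytes [216, 143, 210, 55] = d8 8f d2 37 is exactly B = 4 bytes: K' = d8 8f d2 37.
K' ⊕ ipad = ee b9 e4 01; K' ⊕ opad = 84 d3 8e 6b.
m1: inner = H(ee b9 e4 01 4b 4e) = 03 25; tag = H(84 d3 8e 6b 03 25) = 0278
m2: inner = H(ee b9 e4 01 6c 64) = 03 5c; tag = H(84 d3 8e 6b 03 5c) = 02af ← matches
m3: inner = H(ee b9 e4 01 28 14) = 02 c8; tag = H(84 d3 8e 6b 02 c8) = 031a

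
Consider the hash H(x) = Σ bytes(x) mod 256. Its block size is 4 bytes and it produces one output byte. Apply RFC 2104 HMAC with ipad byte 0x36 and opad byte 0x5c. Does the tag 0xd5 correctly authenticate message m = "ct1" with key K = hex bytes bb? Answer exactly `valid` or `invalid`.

Key hex bytes bb is 1 byte ≤ B = 4; zero-pad to 4 bytes: K' = bb 00 00 00.
K' ⊕ ipad = 8d 36 36 36; K' ⊕ opad = e7 5c 5c 5c.
Inner hash: sum = 141+54+54+54+99+116+49 = 567; mod 256 = 55 → 37.
Outer hash (recomputed tag): sum = 231+92+92+92+55 = 562; mod 256 = 50 → 32.
Recomputed tag = 32; claimed = d5 → mismatch.

invalid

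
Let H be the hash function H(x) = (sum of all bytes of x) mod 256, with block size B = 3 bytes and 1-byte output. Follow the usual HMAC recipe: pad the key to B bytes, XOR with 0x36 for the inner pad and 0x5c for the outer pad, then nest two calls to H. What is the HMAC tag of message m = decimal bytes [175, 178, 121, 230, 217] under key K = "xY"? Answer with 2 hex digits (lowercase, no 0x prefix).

Key "xY" = 78 59 is 2 bytes ≤ B = 3; zero-pad to 3 bytes: K' = 78 59 00.
K' ⊕ ipad = 4e 6f 36.  K' ⊕ opad = 24 05 5c.
Inner input = (K'⊕ipad) ∥ m = 4e 6f 36 ∥ af b2 79 e6 d9.
Inner hash: sum = 78+111+54+175+178+121+230+217 = 1164; mod 256 = 140 → 8c.
Outer input = (K'⊕opad) ∥ inner = 24 05 5c ∥ 8c.
Outer hash (tag): sum = 36+5+92+140 = 273; mod 256 = 17 → 11.

11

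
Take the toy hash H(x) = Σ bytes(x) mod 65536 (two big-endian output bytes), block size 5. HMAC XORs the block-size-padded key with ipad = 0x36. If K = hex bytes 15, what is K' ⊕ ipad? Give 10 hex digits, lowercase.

Key hex bytes 15 is 1 byte ≤ B = 5; zero-pad to 5 bytes: K' = 15 00 00 00 00.
XOR each byte with 0x36: 15⊕36=23, 00⊕36=36, 00⊕36=36, 00⊕36=36, 00⊕36=36.

2336363636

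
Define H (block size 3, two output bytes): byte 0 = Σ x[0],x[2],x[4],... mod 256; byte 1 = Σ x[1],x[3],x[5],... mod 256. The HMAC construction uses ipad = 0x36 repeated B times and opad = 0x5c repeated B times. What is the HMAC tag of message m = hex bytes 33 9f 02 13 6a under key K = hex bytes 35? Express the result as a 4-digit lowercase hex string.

Key hex bytes 35 is 1 byte ≤ B = 3; zero-pad to 3 bytes: K' = 35 00 00.
K' ⊕ ipad = 03 36 36.  K' ⊕ opad = 69 5c 5c.
Inner input = (K'⊕ipad) ∥ m = 03 36 36 ∥ 33 9f 02 13 6a.
Inner hash: even-index sum = 235 mod 256 = 235; odd-index sum = 213 mod 256 = 213 → eb d5.
Outer input = (K'⊕opad) ∥ inner = 69 5c 5c ∥ eb d5.
Outer hash (tag): even-index sum = 410 mod 256 = 154; odd-index sum = 327 mod 256 = 71 → 9a 47.

9a47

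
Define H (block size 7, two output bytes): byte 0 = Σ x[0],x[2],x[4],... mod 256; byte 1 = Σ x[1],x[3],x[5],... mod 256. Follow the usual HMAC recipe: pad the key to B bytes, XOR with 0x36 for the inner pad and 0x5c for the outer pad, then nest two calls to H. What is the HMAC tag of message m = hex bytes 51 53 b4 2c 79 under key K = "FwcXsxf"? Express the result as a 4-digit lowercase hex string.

Key "FwcXsxf" = 46 77 63 58 73 78 66 is exactly B = 7 bytes: K' = 46 77 63 58 73 78 66.
K' ⊕ ipad = 70 41 55 6e 45 4e 50.  K' ⊕ opad = 1a 2b 3f 04 2f 24 3a.
Inner input = (K'⊕ipad) ∥ m = 70 41 55 6e 45 4e 50 ∥ 51 53 b4 2c 79.
Inner hash: even-index sum = 473 mod 256 = 217; odd-index sum = 635 mod 256 = 123 → d9 7b.
Outer input = (K'⊕opad) ∥ inner = 1a 2b 3f 04 2f 24 3a ∥ d9 7b.
Outer hash (tag): even-index sum = 317 mod 256 = 61; odd-index sum = 300 mod 256 = 44 → 3d 2c.

3d2c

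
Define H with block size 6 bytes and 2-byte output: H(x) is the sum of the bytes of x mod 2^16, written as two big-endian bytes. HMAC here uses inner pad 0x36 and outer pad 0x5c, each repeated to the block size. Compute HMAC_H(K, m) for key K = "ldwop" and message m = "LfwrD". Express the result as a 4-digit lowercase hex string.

Key "ldwop" = 6c 64 77 6f 70 is 5 bytes ≤ B = 6; zero-pad to 6 bytes: K' = 6c 64 77 6f 70 00.
K' ⊕ ipad = 5a 52 41 59 46 36.  K' ⊕ opad = 30 38 2b 33 2c 5c.
Inner input = (K'⊕ipad) ∥ m = 5a 52 41 59 46 36 ∥ 4c 66 77 72 44.
Inner hash: sum = 90+82+65+89+70+54+76+102+119+114+68 = 929 → 03 a1.
Outer input = (K'⊕opad) ∥ inner = 30 38 2b 33 2c 5c ∥ 03 a1.
Outer hash (tag): sum = 48+56+43+51+44+92+3+161 = 498 → 01 f2.

01f2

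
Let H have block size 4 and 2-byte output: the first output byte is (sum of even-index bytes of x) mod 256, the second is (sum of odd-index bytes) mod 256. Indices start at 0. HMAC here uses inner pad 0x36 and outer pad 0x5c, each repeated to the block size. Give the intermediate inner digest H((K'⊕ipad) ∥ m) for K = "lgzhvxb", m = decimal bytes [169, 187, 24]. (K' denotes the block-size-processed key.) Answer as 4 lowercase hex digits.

Key "lgzhvxb" = 6c 67 7a 68 76 78 62 is 7 bytes > B = 4, so hash it first: H(key) = be 47, then zero-pad to 4 bytes: K' = be 47 00 00.
K' ⊕ ipad = 88 71 36 36.
Inner input = 88 71 36 36 ∥ a9 bb 18.
Inner hash: even-index sum = 383 mod 256 = 127; odd-index sum = 354 mod 256 = 98 → 7f 62.

7f62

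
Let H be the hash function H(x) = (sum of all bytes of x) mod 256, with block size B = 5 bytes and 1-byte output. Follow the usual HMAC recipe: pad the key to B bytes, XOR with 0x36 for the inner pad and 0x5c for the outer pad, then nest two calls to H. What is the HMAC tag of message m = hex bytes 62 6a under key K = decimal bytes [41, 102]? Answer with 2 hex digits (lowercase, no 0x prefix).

a0

Key decimal bytes [41, 102] = 29 66 is 2 bytes ≤ B = 5; zero-pad to 5 bytes: K' = 29 66 00 00 00.
K' ⊕ ipad = 1f 50 36 36 36.  K' ⊕ opad = 75 3a 5c 5c 5c.
Inner input = (K'⊕ipad) ∥ m = 1f 50 36 36 36 ∥ 62 6a.
Inner hash: sum = 31+80+54+54+54+98+106 = 477; mod 256 = 221 → dd.
Outer input = (K'⊕opad) ∥ inner = 75 3a 5c 5c 5c ∥ dd.
Outer hash (tag): sum = 117+58+92+92+92+221 = 672; mod 256 = 160 → a0.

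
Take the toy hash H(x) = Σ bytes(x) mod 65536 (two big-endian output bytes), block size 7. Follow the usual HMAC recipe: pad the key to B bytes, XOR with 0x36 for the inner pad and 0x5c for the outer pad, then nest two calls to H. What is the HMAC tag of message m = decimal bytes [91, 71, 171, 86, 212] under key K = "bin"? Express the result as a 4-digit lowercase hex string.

0273

Key "bin" = 62 69 6e is 3 bytes ≤ B = 7; zero-pad to 7 bytes: K' = 62 69 6e 00 00 00 00.
K' ⊕ ipad = 54 5f 58 36 36 36 36.  K' ⊕ opad = 3e 35 32 5c 5c 5c 5c.
Inner input = (K'⊕ipad) ∥ m = 54 5f 58 36 36 36 36 ∥ 5b 47 ab 56 d4.
Inner hash: sum = 84+95+88+54+54+54+54+91+71+171+86+212 = 1114 → 04 5a.
Outer input = (K'⊕opad) ∥ inner = 3e 35 32 5c 5c 5c 5c ∥ 04 5a.
Outer hash (tag): sum = 62+53+50+92+92+92+92+4+90 = 627 → 02 73.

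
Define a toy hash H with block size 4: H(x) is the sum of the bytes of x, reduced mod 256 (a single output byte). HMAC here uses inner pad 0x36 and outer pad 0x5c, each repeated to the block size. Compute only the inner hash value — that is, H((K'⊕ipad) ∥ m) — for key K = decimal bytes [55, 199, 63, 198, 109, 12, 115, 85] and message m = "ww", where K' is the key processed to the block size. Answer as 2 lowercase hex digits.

02

Key decimal bytes [55, 199, 63, 198, 109, 12, 115, 85] = 37 c7 3f c6 6d 0c 73 55 is 8 bytes > B = 4, so hash it first: H(key) = 44, then zero-pad to 4 bytes: K' = 44 00 00 00.
K' ⊕ ipad = 72 36 36 36.
Inner input = 72 36 36 36 ∥ 77 77.
Inner hash: sum = 114+54+54+54+119+119 = 514; mod 256 = 2 → 02.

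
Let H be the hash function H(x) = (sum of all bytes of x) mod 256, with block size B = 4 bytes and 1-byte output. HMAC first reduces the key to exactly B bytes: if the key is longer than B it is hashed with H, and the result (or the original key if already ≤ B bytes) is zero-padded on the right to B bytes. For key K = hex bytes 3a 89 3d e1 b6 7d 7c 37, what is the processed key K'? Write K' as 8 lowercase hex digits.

c7000000

|K| = 8 > B = 4, so first hash the key.
H(K): sum = 58+137+61+225+182+125+124+55 = 967; mod 256 = 199 → c7.
Zero-pad H(K) = c7 to 4 bytes: K' = c7 00 00 00.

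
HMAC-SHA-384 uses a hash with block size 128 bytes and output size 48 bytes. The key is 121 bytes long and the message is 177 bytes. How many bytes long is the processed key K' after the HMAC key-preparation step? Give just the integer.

128

Key is 121 ≤ 128 bytes, zero-padded: |K'| = 128.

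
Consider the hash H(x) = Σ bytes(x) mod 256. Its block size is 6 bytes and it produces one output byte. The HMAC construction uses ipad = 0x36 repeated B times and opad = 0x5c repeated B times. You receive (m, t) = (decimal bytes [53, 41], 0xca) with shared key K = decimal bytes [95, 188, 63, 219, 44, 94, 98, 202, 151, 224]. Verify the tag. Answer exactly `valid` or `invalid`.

valid

Key decimal bytes [95, 188, 63, 219, 44, 94, 98, 202, 151, 224] = 5f bc 3f db 2c 5e 62 ca 97 e0 is 10 bytes > B = 6, so hash it first: H(key) = 62, then zero-pad to 6 bytes: K' = 62 00 00 00 00 00.
K' ⊕ ipad = 54 36 36 36 36 36; K' ⊕ opad = 3e 5c 5c 5c 5c 5c.
Inner hash: sum = 84+54+54+54+54+54+53+41 = 448; mod 256 = 192 → c0.
Outer hash (recomputed tag): sum = 62+92+92+92+92+92+192 = 714; mod 256 = 202 → ca.
Recomputed tag = ca; claimed = ca → match.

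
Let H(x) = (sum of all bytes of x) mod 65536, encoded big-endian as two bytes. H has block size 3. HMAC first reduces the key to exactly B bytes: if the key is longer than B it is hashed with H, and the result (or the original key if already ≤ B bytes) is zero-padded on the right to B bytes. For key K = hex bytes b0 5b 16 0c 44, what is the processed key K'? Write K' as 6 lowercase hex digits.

017100

|K| = 5 > B = 3, so first hash the key.
H(K): sum = 176+91+22+12+68 = 369 → 01 71.
Zero-pad H(K) = 01 71 to 3 bytes: K' = 01 71 00.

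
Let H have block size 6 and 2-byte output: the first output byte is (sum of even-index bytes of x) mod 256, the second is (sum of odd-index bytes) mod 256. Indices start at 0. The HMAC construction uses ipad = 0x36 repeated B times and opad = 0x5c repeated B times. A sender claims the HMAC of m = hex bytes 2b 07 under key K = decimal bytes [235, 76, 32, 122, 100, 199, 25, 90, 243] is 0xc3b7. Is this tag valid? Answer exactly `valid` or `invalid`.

valid

Key decimal bytes [235, 76, 32, 122, 100, 199, 25, 90, 243] = eb 4c 20 7a 64 c7 19 5a f3 is 9 bytes > B = 6, so hash it first: H(key) = 7b e7, then zero-pad to 6 bytes: K' = 7b e7 00 00 00 00.
K' ⊕ ipad = 4d d1 36 36 36 36; K' ⊕ opad = 27 bb 5c 5c 5c 5c.
Inner hash: even-index sum = 228 mod 256 = 228; odd-index sum = 324 mod 256 = 68 → e4 44.
Outer hash (recomputed tag): even-index sum = 451 mod 256 = 195; odd-index sum = 439 mod 256 = 183 → c3 b7.
Recomputed tag = c3b7; claimed = c3b7 → match.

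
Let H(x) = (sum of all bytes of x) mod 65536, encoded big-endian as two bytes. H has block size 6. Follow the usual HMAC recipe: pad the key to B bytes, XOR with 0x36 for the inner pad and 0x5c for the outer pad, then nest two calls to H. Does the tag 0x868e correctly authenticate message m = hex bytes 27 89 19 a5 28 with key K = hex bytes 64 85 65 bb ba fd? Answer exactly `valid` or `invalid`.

Key hex bytes 64 85 65 bb ba fd is exactly B = 6 bytes: K' = 64 85 65 bb ba fd.
K' ⊕ ipad = 52 b3 53 8d 8c cb; K' ⊕ opad = 38 d9 39 e7 e6 a1.
Inner hash: sum = 82+179+83+141+140+203+39+137+25+165+40 = 1234 → 04 d2.
Outer hash (recomputed tag): sum = 56+217+57+231+230+161+4+210 = 1166 → 04 8e.
Recomputed tag = 048e; claimed = 868e → mismatch.

invalid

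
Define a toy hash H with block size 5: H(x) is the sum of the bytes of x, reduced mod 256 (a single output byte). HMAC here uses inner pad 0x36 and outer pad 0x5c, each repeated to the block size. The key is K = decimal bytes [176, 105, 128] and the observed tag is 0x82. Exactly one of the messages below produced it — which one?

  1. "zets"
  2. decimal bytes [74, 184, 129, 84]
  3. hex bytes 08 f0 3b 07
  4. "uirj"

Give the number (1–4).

Key decimal bytes [176, 105, 128] = b0 69 80 is 3 bytes ≤ B = 5; zero-pad to 5 bytes: K' = b0 69 80 00 00.
K' ⊕ ipad = 86 5f b6 36 36; K' ⊕ opad = ec 35 dc 5c 5c.
m1: inner = H(86 5f b6 36 36 7a 65 74 73) = cd; tag = H(ec 35 dc 5c 5c cd) = 82 ← matches
m2: inner = H(86 5f b6 36 36 4a b8 81 54) = de; tag = H(ec 35 dc 5c 5c de) = 93
m3: inner = H(86 5f b6 36 36 08 f0 3b 07) = 41; tag = H(ec 35 dc 5c 5c 41) = f6
m4: inner = H(86 5f b6 36 36 75 69 72 6a) = c1; tag = H(ec 35 dc 5c 5c c1) = 76

1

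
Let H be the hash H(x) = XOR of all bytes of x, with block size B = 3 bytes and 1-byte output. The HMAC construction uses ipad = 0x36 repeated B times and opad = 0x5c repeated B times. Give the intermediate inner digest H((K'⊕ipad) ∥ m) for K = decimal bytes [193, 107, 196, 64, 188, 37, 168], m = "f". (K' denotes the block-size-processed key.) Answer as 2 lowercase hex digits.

4f

Key decimal bytes [193, 107, 196, 64, 188, 37, 168] = c1 6b c4 40 bc 25 a8 is 7 bytes > B = 3, so hash it first: H(key) = 1f, then zero-pad to 3 bytes: K' = 1f 00 00.
K' ⊕ ipad = 29 36 36.
Inner input = 29 36 36 ∥ 66.
Inner hash: XOR 29⊕36⊕36⊕66 = 4f.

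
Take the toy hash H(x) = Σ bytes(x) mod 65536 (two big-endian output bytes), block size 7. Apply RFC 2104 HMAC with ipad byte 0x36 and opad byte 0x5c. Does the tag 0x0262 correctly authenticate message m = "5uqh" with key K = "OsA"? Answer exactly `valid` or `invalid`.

Key "OsA" = 4f 73 41 is 3 bytes ≤ B = 7; zero-pad to 7 bytes: K' = 4f 73 41 00 00 00 00.
K' ⊕ ipad = 79 45 77 36 36 36 36; K' ⊕ opad = 13 2f 1d 5c 5c 5c 5c.
Inner hash: sum = 121+69+119+54+54+54+54+53+117+113+104 = 912 → 03 90.
Outer hash (recomputed tag): sum = 19+47+29+92+92+92+92+3+144 = 610 → 02 62.
Recomputed tag = 0262; claimed = 0262 → match.

valid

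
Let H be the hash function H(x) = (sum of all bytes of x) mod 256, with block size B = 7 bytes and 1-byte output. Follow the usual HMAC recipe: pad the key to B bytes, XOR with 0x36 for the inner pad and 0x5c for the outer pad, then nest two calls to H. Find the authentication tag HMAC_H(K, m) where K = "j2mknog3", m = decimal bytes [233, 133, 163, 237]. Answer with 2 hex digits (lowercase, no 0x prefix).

Key "j2mknog3" = 6a 32 6d 6b 6e 6f 67 33 is 8 bytes > B = 7, so hash it first: H(key) = eb, then zero-pad to 7 bytes: K' = eb 00 00 00 00 00 00.
K' ⊕ ipad = dd 36 36 36 36 36 36.  K' ⊕ opad = b7 5c 5c 5c 5c 5c 5c.
Inner input = (K'⊕ipad) ∥ m = dd 36 36 36 36 36 36 ∥ e9 85 a3 ed.
Inner hash: sum = 221+54+54+54+54+54+54+233+133+163+237 = 1311; mod 256 = 31 → 1f.
Outer input = (K'⊕opad) ∥ inner = b7 5c 5c 5c 5c 5c 5c ∥ 1f.
Outer hash (tag): sum = 183+92+92+92+92+92+92+31 = 766; mod 256 = 254 → fe.

fe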